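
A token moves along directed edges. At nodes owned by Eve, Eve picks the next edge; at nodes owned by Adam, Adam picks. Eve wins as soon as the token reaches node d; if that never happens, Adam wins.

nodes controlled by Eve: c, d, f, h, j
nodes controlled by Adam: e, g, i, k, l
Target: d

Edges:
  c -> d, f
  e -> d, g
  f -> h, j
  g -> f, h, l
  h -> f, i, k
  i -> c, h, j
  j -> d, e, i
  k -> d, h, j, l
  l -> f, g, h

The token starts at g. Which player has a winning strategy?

Adam

A0 = {d}
A1: add {c, j} — c (Eve) has c→d; j (Eve) has j→d.
A2: add {f} — f (Eve) has f→j.
A3: add {h} — h (Eve) has h→f.
A4: add {i} — i (Adam): all of {c, h, j} already in.
A5 = A4; e.g. e (Adam) can still go to g. Fixed point.
g never enters the attractor, so Adam can avoid the target forever.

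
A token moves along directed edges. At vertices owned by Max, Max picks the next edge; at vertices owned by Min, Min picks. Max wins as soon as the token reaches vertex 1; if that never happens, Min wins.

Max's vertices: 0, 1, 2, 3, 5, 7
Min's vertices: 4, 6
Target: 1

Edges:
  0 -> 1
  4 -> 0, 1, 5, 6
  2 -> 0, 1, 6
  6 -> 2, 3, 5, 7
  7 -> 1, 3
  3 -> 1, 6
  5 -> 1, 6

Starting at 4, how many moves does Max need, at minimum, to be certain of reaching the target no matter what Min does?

A0 = {1}
A1: add {0, 2, 3, 5, 7} — 0 (Max) has 0→1; 2 (Max) has 2→1; 3 (Max) has 3→1; 5 (Max) has 5→1; 7 (Max) has 7→1.
A2: add {6} — 6 (Min): all of {2, 3, 5, 7} already in.
A3: add {4} — 4 (Min): all of {0, 1, 5, 6} already in.
A3 = all vertices. Fixed point.
4 enters the attractor at level 3, so Max can force the target in 3 moves from there.

3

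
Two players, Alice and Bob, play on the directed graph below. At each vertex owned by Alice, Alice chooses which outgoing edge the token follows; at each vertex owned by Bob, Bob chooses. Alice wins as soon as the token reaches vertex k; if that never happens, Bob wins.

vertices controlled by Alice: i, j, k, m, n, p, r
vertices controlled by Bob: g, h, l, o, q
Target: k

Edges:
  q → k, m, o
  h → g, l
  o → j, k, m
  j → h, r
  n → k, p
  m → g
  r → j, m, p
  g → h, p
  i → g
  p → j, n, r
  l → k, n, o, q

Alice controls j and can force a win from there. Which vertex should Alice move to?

A0 = {k}
A1: add {n} — n (Alice) has n→k.
A2: add {p} — p (Alice) has p→n.
A3: add {r} — r (Alice) has r→p.
A4: add {j} — j (Alice) has j→r.
A5 = A4; e.g. g (Bob) can still go to h. Fixed point.
From j, successor r is in the attractor (rank 3); the other successor h is not.

r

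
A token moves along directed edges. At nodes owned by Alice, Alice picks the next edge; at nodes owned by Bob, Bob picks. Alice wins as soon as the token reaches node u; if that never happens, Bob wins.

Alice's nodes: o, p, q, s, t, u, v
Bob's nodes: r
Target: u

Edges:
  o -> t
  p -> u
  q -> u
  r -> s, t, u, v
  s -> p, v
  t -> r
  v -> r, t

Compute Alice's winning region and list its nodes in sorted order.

p, q, s, u

A0 = {u}
A1: add {p, q} — p (Alice) has p→u; q (Alice) has q→u.
A2: add {s} — s (Alice) has s→p.
A3 = A2; e.g. o (Alice) has no edge into A2. Fixed point.
Alice's winning region = {p, q, s, u}.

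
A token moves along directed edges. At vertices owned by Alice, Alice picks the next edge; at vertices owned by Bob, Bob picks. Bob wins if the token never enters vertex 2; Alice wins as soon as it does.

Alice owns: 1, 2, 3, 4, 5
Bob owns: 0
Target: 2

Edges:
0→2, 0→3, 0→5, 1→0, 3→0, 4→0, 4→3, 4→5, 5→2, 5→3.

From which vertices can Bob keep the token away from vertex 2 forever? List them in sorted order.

0, 1, 3

A0 = {2}
A1: add {5} — 5 (Alice) has 5→2.
A2: add {4} — 4 (Alice) has 4→5.
A3 = A2; e.g. 0 (Bob) can still go to 3. Fixed point.
Alice's attractor = {2, 4, 5}; Bob avoids the target exactly from the complement.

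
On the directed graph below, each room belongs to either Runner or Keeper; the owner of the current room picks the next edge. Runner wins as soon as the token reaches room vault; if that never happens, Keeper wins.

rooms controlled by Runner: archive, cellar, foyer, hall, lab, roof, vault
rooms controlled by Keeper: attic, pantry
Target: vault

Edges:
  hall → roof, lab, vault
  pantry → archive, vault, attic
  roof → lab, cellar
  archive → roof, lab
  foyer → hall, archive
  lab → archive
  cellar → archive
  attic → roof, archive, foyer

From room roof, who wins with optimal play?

A0 = {vault}
A1: add {hall} — hall (Runner) has hall→vault.
A2: add {foyer} — foyer (Runner) has foyer→hall.
A3 = A2; e.g. pantry (Keeper) can still go to archive. Fixed point.
roof never enters the attractor, so Keeper can avoid the target forever.

Keeper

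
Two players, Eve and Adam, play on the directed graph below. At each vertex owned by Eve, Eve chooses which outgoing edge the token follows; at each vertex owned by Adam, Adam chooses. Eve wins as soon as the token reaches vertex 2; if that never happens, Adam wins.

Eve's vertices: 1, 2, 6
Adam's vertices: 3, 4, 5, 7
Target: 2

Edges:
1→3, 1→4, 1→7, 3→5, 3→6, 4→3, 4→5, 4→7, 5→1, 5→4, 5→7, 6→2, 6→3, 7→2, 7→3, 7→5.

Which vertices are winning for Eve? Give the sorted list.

A0 = {2}
A1: add {6} — 6 (Eve) has 6→2.
A2 = A1; e.g. 1 (Eve) has no edge into A1. Fixed point.
Eve's winning region = {2, 6}.

2, 6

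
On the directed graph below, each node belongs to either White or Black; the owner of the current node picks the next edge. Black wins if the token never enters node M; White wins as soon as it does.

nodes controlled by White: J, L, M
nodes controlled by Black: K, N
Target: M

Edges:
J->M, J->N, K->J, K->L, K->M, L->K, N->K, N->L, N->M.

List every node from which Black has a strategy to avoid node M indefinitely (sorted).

A0 = {M}
A1: add {J} — J (White) has J→M.
A2 = A1; e.g. K (Black) can still go to L. Fixed point.
White's attractor = {J, M}; Black avoids the target exactly from the complement.

K, L, N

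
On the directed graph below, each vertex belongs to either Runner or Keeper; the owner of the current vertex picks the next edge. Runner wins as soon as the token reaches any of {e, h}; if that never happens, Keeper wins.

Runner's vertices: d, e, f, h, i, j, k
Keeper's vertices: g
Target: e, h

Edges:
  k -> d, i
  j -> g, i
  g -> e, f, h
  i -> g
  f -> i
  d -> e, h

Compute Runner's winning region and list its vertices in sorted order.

d, e, h, k

A0 = {e, h}
A1: add {d} — d (Runner) has d→e.
A2: add {k} — k (Runner) has k→d.
A3 = A2; e.g. f (Runner) has no edge into A2. Fixed point.
Runner's winning region = {d, e, h, k}.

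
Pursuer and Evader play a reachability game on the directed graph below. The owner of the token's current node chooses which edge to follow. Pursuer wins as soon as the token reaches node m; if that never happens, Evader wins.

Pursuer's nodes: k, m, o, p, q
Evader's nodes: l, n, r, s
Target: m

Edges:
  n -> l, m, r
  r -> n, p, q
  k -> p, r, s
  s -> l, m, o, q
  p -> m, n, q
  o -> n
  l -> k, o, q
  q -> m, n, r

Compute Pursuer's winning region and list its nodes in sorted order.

k, m, p, q

A0 = {m}
A1: add {p, q} — p (Pursuer) has p→m; q (Pursuer) has q→m.
A2: add {k} — k (Pursuer) has k→p.
A3 = A2; e.g. l (Evader) can still go to o. Fixed point.
Pursuer's winning region = {k, m, p, q}.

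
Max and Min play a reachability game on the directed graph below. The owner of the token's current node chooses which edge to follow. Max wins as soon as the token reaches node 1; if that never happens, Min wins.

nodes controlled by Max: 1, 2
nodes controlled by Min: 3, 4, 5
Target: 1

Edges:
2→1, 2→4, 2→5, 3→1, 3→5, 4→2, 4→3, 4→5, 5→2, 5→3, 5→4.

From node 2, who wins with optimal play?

A0 = {1}
A1: add {2} — 2 (Max) has 2→1.
A2 = A1; e.g. 3 (Min) can still go to 5. Fixed point.
2 ∈ A1, so Max can force the target.

Max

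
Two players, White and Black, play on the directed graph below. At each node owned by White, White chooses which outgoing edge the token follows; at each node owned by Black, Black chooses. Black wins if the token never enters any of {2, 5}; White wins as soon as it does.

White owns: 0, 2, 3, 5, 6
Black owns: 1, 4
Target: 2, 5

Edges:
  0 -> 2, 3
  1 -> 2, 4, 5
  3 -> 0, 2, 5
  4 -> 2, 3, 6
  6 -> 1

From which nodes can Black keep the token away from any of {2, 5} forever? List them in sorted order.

1, 4, 6

A0 = {2, 5}
A1: add {0, 3} — 0 (White) has 0→2; 3 (White) has 3→2.
A2 = A1; e.g. 1 (Black) can still go to 4. Fixed point.
White's attractor = {0, 2, 3, 5}; Black avoids the target exactly from the complement.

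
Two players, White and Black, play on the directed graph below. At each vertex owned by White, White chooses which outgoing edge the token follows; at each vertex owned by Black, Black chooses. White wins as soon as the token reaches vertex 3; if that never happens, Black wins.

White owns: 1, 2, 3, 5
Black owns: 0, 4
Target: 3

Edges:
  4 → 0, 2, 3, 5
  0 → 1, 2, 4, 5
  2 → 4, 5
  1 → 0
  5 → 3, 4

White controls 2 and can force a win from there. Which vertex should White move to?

5

A0 = {3}
A1: add {5} — 5 (White) has 5→3.
A2: add {2} — 2 (White) has 2→5.
A3 = A2; e.g. 0 (Black) can still go to 1. Fixed point.
From 2, successor 5 is in the attractor (rank 1); the other successor 4 is not.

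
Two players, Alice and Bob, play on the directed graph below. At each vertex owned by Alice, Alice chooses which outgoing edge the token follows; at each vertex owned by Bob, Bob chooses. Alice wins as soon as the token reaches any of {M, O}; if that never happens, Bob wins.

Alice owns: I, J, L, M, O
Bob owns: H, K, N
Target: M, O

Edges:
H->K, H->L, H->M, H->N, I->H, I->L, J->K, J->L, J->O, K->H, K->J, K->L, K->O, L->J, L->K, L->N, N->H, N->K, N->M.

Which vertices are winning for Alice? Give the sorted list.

I, J, L, M, O

A0 = {M, O}
A1: add {J} — J (Alice) has J→O.
A2: add {L} — L (Alice) has L→J.
A3: add {I} — I (Alice) has I→L.
A4 = A3; e.g. H (Bob) can still go to K. Fixed point.
Alice's winning region = {I, J, L, M, O}.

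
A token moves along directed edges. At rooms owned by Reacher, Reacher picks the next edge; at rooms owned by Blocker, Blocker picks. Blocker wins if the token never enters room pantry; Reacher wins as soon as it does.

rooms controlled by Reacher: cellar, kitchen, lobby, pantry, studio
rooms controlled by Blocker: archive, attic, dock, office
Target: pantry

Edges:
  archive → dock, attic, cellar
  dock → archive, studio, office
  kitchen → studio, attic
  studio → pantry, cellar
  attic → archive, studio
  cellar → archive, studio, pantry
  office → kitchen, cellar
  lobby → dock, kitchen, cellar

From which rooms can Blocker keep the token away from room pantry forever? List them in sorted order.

archive, attic, dock

A0 = {pantry}
A1: add {cellar, studio} — studio (Reacher) has studio→pantry; cellar (Reacher) has cellar→pantry.
A2: add {kitchen, lobby} — kitchen (Reacher) has kitchen→studio; lobby (Reacher) has lobby→cellar.
A3: add {office} — office (Blocker): all of {kitchen, cellar} already in.
A4 = A3; e.g. archive (Blocker) can still go to dock. Fixed point.
Reacher's attractor = {cellar, kitchen, lobby, office, pantry, studio}; Blocker avoids the target exactly from the complement.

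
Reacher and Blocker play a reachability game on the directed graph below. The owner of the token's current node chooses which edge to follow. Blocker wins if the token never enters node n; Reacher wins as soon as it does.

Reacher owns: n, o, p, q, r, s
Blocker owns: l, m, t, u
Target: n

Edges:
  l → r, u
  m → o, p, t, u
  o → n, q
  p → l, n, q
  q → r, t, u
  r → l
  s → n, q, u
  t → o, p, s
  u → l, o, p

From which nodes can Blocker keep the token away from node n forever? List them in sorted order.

l, m, r, u

A0 = {n}
A1: add {o, p, s} — o (Reacher) has o→n; p (Reacher) has p→n; s (Reacher) has s→n.
A2: add {t} — t (Blocker): all of {o, p, s} already in.
A3: add {q} — q (Reacher) has q→t.
A4 = A3; e.g. l (Blocker) can still go to r. Fixed point.
Reacher's attractor = {n, o, p, q, s, t}; Blocker avoids the target exactly from the complement.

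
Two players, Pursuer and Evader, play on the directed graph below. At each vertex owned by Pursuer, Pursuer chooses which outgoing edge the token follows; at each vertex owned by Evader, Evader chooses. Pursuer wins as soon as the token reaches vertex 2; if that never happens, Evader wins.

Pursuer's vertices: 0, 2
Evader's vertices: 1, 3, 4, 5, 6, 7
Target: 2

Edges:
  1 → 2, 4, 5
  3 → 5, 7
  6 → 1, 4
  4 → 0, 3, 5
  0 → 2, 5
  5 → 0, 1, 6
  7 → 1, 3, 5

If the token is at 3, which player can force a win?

Evader

A0 = {2}
A1: add {0} — 0 (Pursuer) has 0→2.
A2 = A1; e.g. 1 (Evader) can still go to 4. Fixed point.
3 never enters the attractor, so Evader can avoid the target forever.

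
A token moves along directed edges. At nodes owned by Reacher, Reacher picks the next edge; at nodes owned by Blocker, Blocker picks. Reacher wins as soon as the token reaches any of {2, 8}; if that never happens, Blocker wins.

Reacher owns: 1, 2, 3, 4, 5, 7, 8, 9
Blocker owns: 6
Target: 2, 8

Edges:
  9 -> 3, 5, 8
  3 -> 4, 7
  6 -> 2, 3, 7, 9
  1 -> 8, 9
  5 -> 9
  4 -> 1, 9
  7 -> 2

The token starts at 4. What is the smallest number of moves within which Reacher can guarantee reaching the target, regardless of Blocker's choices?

A0 = {2, 8}
A1: add {1, 7, 9} — 1 (Reacher) has 1→8; 7 (Reacher) has 7→2; 9 (Reacher) has 9→8.
A2: add {3, 4, 5} — 3 (Reacher) has 3→7; 4 (Reacher) has 4→1; 5 (Reacher) has 5→9.
4 enters the attractor at level 2, so Reacher can force the target in 2 moves from there.

2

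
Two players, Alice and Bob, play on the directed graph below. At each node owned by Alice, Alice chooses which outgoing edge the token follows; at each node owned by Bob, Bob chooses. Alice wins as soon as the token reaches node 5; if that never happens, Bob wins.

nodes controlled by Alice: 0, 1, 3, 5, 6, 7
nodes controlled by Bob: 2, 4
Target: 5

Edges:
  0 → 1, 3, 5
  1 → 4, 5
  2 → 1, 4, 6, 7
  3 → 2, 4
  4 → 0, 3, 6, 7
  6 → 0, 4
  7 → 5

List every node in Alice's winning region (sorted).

A0 = {5}
A1: add {0, 1, 7} — 0 (Alice) has 0→5; 1 (Alice) has 1→5; 7 (Alice) has 7→5.
A2: add {6} — 6 (Alice) has 6→0.
A3 = A2; e.g. 2 (Bob) can still go to 4. Fixed point.
Alice's winning region = {0, 1, 5, 6, 7}.

0, 1, 5, 6, 7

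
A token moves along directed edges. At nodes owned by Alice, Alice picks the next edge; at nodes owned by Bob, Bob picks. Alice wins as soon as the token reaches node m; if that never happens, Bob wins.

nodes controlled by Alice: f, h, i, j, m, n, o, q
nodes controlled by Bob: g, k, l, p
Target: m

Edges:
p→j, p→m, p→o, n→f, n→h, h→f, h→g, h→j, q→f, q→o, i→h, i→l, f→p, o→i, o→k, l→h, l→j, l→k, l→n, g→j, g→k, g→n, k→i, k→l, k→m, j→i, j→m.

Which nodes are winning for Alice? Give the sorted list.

f, h, i, j, m, n, o, p, q

A0 = {m}
A1: add {j} — j (Alice) has j→m.
A2: add {h} — h (Alice) has h→j.
A3: add {i, n} — i (Alice) has i→h; n (Alice) has n→h.
A4: add {o} — o (Alice) has o→i.
A5: add {p, q} — p (Bob): all of {j, m, o} already in; q (Alice) has q→o.
A6: add {f} — f (Alice) has f→p.
A7 = A6; e.g. g (Bob) can still go to k. Fixed point.
Alice's winning region = {f, h, i, j, m, n, o, p, q}.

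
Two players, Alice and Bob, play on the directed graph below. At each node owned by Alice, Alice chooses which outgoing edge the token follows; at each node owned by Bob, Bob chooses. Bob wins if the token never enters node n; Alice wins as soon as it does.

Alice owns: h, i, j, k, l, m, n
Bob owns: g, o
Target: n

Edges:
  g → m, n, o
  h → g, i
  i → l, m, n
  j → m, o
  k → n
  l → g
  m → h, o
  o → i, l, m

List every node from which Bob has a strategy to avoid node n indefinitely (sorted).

A0 = {n}
A1: add {i, k} — i (Alice) has i→n; k (Alice) has k→n.
A2: add {h} — h (Alice) has h→i.
A3: add {m} — m (Alice) has m→h.
A4: add {j} — j (Alice) has j→m.
A5 = A4; e.g. g (Bob) can still go to o. Fixed point.
Alice's attractor = {h, i, j, k, m, n}; Bob avoids the target exactly from the complement.

g, l, o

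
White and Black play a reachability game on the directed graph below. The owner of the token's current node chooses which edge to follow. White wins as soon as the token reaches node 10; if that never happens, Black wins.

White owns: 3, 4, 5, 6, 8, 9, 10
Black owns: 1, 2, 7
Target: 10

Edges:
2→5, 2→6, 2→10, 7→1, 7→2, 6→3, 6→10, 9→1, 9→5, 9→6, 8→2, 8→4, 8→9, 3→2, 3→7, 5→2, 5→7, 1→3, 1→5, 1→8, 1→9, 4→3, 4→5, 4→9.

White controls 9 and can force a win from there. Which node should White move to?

6

A0 = {10}
A1: add {6} — 6 (White) has 6→10.
A2: add {9} — 9 (White) has 9→6.
A3: add {4, 8} — 4 (White) has 4→9; 8 (White) has 8→9.
A4 = A3; e.g. 1 (Black) can still go to 3. Fixed point.
From 9, successor 6 is in the attractor (rank 1); the other successors 1, 5 are not.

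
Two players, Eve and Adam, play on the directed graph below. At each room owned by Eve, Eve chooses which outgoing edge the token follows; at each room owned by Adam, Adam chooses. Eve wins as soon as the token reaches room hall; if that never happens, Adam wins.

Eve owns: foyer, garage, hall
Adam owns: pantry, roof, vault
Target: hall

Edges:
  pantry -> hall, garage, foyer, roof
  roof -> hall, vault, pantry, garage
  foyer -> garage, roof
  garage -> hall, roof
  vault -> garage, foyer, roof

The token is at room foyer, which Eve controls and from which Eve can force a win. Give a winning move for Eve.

A0 = {hall}
A1: add {garage} — garage (Eve) has garage→hall.
A2: add {foyer} — foyer (Eve) has foyer→garage.
A3 = A2; e.g. vault (Adam) can still go to roof. Fixed point.
From foyer, successor garage is in the attractor (rank 1); the other successor roof is not.

garage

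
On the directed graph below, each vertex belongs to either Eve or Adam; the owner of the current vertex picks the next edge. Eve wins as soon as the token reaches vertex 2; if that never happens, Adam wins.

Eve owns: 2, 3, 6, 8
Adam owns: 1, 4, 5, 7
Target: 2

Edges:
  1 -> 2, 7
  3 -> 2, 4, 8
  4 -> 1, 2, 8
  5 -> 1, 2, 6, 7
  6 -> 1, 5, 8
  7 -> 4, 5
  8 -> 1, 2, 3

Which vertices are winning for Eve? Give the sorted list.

A0 = {2}
A1: add {3, 8} — 3 (Eve) has 3→2; 8 (Eve) has 8→2.
A2: add {6} — 6 (Eve) has 6→8.
A3 = A2; e.g. 1 (Adam) can still go to 7. Fixed point.
Eve's winning region = {2, 3, 6, 8}.

2, 3, 6, 8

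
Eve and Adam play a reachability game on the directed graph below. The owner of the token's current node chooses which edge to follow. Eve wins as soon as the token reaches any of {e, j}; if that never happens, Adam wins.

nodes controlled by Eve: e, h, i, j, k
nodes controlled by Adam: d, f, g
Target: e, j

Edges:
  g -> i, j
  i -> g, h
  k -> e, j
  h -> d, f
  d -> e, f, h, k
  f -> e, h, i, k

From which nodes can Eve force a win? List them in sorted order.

A0 = {e, j}
A1: add {k} — k (Eve) has k→e.
A2 = A1; e.g. d (Adam) can still go to f. Fixed point.
Eve's winning region = {e, j, k}.

e, j, k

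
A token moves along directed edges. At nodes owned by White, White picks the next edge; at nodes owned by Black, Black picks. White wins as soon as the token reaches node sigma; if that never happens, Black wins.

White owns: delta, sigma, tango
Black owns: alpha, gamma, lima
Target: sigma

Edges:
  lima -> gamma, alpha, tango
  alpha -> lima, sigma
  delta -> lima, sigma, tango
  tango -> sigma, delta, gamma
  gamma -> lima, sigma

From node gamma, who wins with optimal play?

Black

A0 = {sigma}
A1: add {delta, tango} — delta (White) has delta→sigma; tango (White) has tango→sigma.
A2 = A1; e.g. lima (Black) can still go to gamma. Fixed point.
gamma never enters the attractor, so Black can avoid the target forever.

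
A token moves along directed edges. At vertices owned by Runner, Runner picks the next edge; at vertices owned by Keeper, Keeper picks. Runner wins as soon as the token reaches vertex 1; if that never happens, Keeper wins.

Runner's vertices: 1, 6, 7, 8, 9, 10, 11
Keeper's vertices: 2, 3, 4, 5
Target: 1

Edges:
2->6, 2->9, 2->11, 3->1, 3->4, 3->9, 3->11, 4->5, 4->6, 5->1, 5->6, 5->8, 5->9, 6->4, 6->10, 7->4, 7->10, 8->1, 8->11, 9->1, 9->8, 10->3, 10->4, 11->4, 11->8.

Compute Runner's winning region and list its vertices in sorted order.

A0 = {1}
A1: add {8, 9} — 8 (Runner) has 8→1; 9 (Runner) has 9→1.
A2: add {11} — 11 (Runner) has 11→8.
A3 = A2; e.g. 2 (Keeper) can still go to 6. Fixed point.
Runner's winning region = {1, 8, 9, 11}.

1, 8, 9, 11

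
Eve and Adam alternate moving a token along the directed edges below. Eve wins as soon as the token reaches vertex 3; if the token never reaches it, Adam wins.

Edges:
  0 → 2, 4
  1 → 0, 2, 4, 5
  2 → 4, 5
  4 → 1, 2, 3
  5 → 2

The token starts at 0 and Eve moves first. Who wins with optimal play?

Adam

Track states (vertex, player-to-move).
A0 = {(3,Eve), (3,Adam)}
A1: add {(4,Eve)}.
A2 = A1; e.g. (0,Eve) stays out. (0,Eve) never enters ⇒ Adam avoids the target.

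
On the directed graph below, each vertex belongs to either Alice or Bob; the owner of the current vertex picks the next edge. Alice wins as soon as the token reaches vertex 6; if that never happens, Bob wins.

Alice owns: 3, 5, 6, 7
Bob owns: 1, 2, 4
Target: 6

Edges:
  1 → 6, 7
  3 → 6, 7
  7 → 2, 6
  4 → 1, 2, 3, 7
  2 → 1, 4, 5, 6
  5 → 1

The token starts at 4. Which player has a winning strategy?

A0 = {6}
A1: add {3, 7} — 3 (Alice) has 3→6; 7 (Alice) has 7→6.
A2: add {1} — 1 (Bob): all of {6, 7} already in.
A3: add {5} — 5 (Alice) has 5→1.
A4 = A3; e.g. 2 (Bob) can still go to 4. Fixed point.
4 never enters the attractor, so Bob can avoid the target forever.

Bob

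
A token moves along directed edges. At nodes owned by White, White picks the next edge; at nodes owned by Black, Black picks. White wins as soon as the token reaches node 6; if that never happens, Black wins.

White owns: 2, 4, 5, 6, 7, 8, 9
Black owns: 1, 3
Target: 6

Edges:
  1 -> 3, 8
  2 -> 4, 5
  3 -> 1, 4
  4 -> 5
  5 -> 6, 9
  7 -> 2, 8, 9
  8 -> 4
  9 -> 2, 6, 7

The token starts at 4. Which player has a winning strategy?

A0 = {6}
A1: add {5, 9} — 5 (White) has 5→6; 9 (White) has 9→6.
A2: add {2, 4, 7} — 2 (White) has 2→5; 4 (White) has 4→5; 7 (White) has 7→9.
4 ∈ A2, so White can force the target.

White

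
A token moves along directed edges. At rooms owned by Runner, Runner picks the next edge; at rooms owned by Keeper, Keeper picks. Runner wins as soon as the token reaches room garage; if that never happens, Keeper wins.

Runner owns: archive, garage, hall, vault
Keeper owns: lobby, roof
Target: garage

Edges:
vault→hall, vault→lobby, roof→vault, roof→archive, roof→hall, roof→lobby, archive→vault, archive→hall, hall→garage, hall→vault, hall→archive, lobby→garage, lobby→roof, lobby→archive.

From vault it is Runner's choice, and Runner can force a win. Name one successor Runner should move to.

A0 = {garage}
A1: add {hall} — hall (Runner) has hall→garage.
A2: add {archive, vault} — vault (Runner) has vault→hall; archive (Runner) has archive→hall.
A3 = A2; e.g. roof (Keeper) can still go to lobby. Fixed point.
From vault, successor hall is in the attractor (rank 1); the other successor lobby is not.

hall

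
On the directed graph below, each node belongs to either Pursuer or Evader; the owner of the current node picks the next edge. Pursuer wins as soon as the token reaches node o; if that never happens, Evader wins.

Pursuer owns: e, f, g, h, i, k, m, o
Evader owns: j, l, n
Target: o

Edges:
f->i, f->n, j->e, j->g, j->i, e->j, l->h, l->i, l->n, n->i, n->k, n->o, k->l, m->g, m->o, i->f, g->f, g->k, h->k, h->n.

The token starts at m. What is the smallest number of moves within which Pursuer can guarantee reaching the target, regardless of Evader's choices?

A0 = {o}
A1: add {m} — m (Pursuer) has m→o.
A2 = A1; e.g. e (Pursuer) has no edge into A1. Fixed point.
m enters the attractor at level 1, so Pursuer can force the target in 1 move from there.

1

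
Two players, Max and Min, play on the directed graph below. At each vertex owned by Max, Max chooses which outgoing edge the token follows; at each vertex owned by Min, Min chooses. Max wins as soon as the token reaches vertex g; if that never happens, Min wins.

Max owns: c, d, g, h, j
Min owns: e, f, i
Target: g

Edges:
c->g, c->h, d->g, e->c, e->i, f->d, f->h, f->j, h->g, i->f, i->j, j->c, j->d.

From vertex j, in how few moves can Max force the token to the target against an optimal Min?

2

A0 = {g}
A1: add {c, d, h} — c (Max) has c→g; d (Max) has d→g; h (Max) has h→g.
A2: add {j} — j (Max) has j→c.
j enters the attractor at level 2, so Max can force the target in 2 moves from there.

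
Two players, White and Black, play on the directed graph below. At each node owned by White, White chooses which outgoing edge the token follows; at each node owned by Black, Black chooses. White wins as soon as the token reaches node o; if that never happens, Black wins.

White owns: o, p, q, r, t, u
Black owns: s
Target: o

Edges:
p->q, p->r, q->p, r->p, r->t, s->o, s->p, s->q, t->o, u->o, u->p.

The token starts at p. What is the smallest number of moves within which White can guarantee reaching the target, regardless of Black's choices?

A0 = {o}
A1: add {t, u} — t (White) has t→o; u (White) has u→o.
A2: add {r} — r (White) has r→t.
A3: add {p} — p (White) has p→r.
p enters the attractor at level 3, so White can force the target in 3 moves from there.

3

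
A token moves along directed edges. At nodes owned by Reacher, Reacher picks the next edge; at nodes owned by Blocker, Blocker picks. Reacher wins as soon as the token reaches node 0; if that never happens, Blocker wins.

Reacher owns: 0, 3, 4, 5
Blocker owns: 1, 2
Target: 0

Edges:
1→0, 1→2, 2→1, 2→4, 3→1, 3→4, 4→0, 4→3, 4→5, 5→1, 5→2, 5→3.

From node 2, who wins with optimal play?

Blocker

A0 = {0}
A1: add {4} — 4 (Reacher) has 4→0.
A2: add {3} — 3 (Reacher) has 3→4.
A3: add {5} — 5 (Reacher) has 5→3.
A4 = A3; e.g. 1 (Blocker) can still go to 2. Fixed point.
2 never enters the attractor, so Blocker can avoid the target forever.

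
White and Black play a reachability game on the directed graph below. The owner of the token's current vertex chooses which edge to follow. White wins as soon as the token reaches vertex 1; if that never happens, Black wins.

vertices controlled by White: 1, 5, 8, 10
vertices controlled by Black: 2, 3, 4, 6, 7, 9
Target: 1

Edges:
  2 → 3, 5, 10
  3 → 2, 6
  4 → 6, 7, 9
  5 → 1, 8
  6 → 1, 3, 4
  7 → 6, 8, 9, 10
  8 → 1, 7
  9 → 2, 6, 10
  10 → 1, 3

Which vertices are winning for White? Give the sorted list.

A0 = {1}
A1: add {5, 8, 10} — 5 (White) has 5→1; 8 (White) has 8→1; 10 (White) has 10→1.
A2 = A1; e.g. 2 (Black) can still go to 3. Fixed point.
White's winning region = {1, 5, 8, 10}.

1, 5, 8, 10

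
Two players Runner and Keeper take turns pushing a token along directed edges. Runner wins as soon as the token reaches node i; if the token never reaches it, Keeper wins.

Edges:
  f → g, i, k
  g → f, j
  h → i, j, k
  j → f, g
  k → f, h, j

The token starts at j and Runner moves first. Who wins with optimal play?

Track states (vertex, player-to-move).
A0 = {(i,Runner), (i,Keeper)}
A1: add {(f,Runner), (h,Runner)}.
A2 = A1; e.g. (f,Keeper) stays out. (j,Runner) never enters ⇒ Keeper avoids the target.

Keeper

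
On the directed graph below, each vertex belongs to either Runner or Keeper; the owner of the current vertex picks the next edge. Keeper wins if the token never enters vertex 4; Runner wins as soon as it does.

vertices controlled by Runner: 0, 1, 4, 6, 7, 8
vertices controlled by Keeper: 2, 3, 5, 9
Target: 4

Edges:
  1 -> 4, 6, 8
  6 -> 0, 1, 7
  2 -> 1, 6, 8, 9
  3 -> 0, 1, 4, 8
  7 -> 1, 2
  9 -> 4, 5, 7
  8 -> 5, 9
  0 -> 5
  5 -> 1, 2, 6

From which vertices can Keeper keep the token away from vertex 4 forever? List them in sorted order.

0, 2, 3, 5, 8, 9

A0 = {4}
A1: add {1} — 1 (Runner) has 1→4.
A2: add {6, 7} — 6 (Runner) has 6→1; 7 (Runner) has 7→1.
A3 = A2; e.g. 0 (Runner) has no edge into A2. Fixed point.
Runner's attractor = {1, 4, 6, 7}; Keeper avoids the target exactly from the complement.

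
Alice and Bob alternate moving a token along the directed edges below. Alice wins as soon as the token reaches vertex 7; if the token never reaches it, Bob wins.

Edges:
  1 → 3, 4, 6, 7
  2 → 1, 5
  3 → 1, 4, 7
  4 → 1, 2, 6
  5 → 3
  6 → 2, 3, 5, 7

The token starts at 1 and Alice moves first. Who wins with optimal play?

Alice

Track states (vertex, player-to-move).
A0 = {(7,Alice), (7,Bob)}
A1: add {(1,Alice), (3,Alice), (6,Alice)}.
(1,Alice) ∈ A1 ⇒ Alice forces the target.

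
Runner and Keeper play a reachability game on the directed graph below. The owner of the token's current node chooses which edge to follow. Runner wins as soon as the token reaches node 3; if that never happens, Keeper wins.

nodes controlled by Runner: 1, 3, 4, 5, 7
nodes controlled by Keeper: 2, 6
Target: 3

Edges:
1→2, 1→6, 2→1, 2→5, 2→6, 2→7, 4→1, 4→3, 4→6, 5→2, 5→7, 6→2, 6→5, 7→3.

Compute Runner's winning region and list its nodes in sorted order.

A0 = {3}
A1: add {4, 7} — 4 (Runner) has 4→3; 7 (Runner) has 7→3.
A2: add {5} — 5 (Runner) has 5→7.
A3 = A2; e.g. 1 (Runner) has no edge into A2. Fixed point.
Runner's winning region = {3, 4, 5, 7}.

3, 4, 5, 7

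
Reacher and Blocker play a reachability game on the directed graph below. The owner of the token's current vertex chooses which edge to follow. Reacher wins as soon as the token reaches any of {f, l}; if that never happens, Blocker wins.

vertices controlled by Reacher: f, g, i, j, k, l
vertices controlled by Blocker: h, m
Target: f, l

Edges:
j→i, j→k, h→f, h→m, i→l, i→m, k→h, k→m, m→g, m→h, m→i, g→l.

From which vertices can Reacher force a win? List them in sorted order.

A0 = {f, l}
A1: add {g, i} — g (Reacher) has g→l; i (Reacher) has i→l.
A2: add {j} — j (Reacher) has j→i.
A3 = A2; e.g. h (Blocker) can still go to m. Fixed point.
Reacher's winning region = {f, g, i, j, l}.

f, g, i, j, l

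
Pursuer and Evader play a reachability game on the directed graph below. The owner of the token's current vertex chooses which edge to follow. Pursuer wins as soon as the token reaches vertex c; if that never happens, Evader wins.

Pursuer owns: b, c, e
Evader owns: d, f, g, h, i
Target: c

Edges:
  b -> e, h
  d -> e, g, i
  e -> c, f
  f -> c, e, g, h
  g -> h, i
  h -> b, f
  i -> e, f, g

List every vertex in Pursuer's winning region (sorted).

A0 = {c}
A1: add {e} — e (Pursuer) has e→c.
A2: add {b} — b (Pursuer) has b→e.
A3 = A2; e.g. d (Evader) can still go to g. Fixed point.
Pursuer's winning region = {b, c, e}.

b, c, e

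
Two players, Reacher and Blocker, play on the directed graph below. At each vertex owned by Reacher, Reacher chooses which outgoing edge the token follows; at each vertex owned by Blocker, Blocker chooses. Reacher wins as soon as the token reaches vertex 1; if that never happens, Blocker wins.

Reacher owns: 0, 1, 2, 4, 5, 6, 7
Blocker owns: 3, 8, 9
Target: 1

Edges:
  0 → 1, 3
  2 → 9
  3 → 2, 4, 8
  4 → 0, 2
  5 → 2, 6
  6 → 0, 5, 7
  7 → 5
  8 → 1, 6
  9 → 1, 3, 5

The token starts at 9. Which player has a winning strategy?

A0 = {1}
A1: add {0} — 0 (Reacher) has 0→1.
A2: add {4, 6} — 4 (Reacher) has 4→0; 6 (Reacher) has 6→0.
A3: add {5, 8} — 5 (Reacher) has 5→6; 8 (Blocker): all of {1, 6} already in.
A4: add {7} — 7 (Reacher) has 7→5.
A5 = A4; e.g. 2 (Reacher) has no edge into A4. Fixed point.
9 never enters the attractor, so Blocker can avoid the target forever.

Blocker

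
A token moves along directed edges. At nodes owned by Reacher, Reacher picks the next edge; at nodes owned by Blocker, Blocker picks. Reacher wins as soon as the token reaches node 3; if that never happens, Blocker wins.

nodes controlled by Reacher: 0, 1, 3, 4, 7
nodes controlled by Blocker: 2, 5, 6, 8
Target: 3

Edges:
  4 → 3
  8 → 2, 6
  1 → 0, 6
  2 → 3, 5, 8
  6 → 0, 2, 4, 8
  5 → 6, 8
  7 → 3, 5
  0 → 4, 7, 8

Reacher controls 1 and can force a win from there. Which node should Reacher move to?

0

A0 = {3}
A1: add {4, 7} — 4 (Reacher) has 4→3; 7 (Reacher) has 7→3.
A2: add {0} — 0 (Reacher) has 0→4.
A3: add {1} — 1 (Reacher) has 1→0.
A4 = A3; e.g. 2 (Blocker) can still go to 5. Fixed point.
From 1, successor 0 is in the attractor (rank 2); the other successor 6 is not.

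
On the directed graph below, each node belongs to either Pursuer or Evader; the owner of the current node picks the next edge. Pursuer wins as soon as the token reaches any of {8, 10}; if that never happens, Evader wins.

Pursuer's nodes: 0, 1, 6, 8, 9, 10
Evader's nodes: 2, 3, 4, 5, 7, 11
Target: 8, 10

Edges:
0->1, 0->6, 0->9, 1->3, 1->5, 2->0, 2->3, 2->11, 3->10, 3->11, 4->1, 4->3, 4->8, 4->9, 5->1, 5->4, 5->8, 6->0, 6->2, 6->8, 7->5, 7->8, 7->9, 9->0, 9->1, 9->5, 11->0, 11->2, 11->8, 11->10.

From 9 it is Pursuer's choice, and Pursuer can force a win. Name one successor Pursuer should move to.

0

A0 = {8, 10}
A1: add {6} — 6 (Pursuer) has 6→8.
A2: add {0} — 0 (Pursuer) has 0→6.
A3: add {9} — 9 (Pursuer) has 9→0.
A4 = A3; e.g. 1 (Pursuer) has no edge into A3. Fixed point.
From 9, successor 0 is in the attractor (rank 2); the other successors 1, 5 are not.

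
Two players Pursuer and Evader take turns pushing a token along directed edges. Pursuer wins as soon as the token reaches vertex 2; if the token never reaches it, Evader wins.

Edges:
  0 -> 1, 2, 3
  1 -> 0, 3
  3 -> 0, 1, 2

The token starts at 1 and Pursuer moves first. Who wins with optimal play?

Evader

Track states (vertex, player-to-move).
A0 = {(2,Pursuer), (2,Evader)}
A1: add {(0,Pursuer), (3,Pursuer)}.
A2: add {(1,Evader)}.
A3 = A2; e.g. (0,Evader) stays out. (1,Pursuer) never enters ⇒ Evader avoids the target.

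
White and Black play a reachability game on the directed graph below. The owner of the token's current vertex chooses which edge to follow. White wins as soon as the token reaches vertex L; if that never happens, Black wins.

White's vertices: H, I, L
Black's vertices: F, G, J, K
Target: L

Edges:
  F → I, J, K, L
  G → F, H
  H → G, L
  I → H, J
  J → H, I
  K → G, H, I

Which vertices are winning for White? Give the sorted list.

A0 = {L}
A1: add {H} — H (White) has H→L.
A2: add {I} — I (White) has I→H.
A3: add {J} — J (Black): all of {H, I} already in.
A4 = A3; e.g. F (Black) can still go to K. Fixed point.
White's winning region = {H, I, J, L}.

H, I, J, L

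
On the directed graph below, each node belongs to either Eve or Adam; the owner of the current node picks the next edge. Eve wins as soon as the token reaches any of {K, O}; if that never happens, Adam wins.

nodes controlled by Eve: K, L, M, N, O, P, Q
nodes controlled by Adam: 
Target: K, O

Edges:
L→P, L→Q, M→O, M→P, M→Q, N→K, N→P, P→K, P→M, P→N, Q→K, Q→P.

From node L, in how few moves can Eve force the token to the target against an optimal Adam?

A0 = {K, O}
A1: add {M, N, P, Q} — M (Eve) has M→O; N (Eve) has N→K; P (Eve) has P→K; Q (Eve) has Q→K.
A2: add {L} — L (Eve) has L→P.
A2 = all vertices. Fixed point.
L enters the attractor at level 2, so Eve can force the target in 2 moves from there.

2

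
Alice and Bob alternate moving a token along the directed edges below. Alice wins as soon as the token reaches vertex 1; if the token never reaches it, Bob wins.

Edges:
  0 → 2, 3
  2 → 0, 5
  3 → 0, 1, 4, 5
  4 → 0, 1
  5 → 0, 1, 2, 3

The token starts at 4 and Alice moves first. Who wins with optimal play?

Alice

Track states (vertex, player-to-move).
A0 = {(1,Alice), (1,Bob)}
A1: add {(3,Alice), (4,Alice), (5,Alice)}.
(4,Alice) ∈ A1 ⇒ Alice forces the target.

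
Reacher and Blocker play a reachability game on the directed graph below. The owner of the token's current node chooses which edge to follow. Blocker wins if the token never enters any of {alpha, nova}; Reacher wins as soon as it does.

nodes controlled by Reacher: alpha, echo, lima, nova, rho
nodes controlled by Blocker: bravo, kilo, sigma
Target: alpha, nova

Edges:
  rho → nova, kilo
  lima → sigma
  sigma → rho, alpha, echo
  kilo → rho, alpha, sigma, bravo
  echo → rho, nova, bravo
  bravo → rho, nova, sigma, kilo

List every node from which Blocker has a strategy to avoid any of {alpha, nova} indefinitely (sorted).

bravo, kilo

A0 = {alpha, nova}
A1: add {echo, rho} — rho (Reacher) has rho→nova; echo (Reacher) has echo→nova.
A2: add {sigma} — sigma (Blocker): all of {rho, alpha, echo} already in.
A3: add {lima} — lima (Reacher) has lima→sigma.
A4 = A3; e.g. kilo (Blocker) can still go to bravo. Fixed point.
Reacher's attractor = {alpha, echo, lima, nova, rho, sigma}; Blocker avoids the target exactly from the complement.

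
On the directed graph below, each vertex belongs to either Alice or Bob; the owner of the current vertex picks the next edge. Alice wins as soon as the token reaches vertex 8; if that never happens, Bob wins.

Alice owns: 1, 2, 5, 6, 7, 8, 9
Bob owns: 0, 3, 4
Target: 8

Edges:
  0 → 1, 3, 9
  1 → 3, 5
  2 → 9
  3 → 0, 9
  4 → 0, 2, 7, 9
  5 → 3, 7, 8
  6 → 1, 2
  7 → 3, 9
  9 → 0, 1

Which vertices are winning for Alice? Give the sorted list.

A0 = {8}
A1: add {5} — 5 (Alice) has 5→8.
A2: add {1} — 1 (Alice) has 1→5.
A3: add {6, 9} — 6 (Alice) has 6→1; 9 (Alice) has 9→1.
A4: add {2, 7} — 2 (Alice) has 2→9; 7 (Alice) has 7→9.
A5 = A4; e.g. 0 (Bob) can still go to 3. Fixed point.
Alice's winning region = {1, 2, 5, 6, 7, 8, 9}.

1, 2, 5, 6, 7, 8, 9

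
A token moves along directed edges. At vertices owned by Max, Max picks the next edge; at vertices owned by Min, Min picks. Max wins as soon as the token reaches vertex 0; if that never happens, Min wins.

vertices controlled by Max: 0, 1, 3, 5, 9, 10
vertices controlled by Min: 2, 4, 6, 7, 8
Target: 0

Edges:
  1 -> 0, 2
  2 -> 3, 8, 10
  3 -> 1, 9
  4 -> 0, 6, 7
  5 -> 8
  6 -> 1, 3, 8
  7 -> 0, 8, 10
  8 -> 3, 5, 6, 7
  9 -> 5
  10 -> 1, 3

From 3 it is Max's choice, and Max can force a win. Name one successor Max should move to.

A0 = {0}
A1: add {1} — 1 (Max) has 1→0.
A2: add {3, 10} — 3 (Max) has 3→1; 10 (Max) has 10→1.
A3 = A2; e.g. 2 (Min) can still go to 8. Fixed point.
From 3, successor 1 is in the attractor (rank 1); the other successor 9 is not.

1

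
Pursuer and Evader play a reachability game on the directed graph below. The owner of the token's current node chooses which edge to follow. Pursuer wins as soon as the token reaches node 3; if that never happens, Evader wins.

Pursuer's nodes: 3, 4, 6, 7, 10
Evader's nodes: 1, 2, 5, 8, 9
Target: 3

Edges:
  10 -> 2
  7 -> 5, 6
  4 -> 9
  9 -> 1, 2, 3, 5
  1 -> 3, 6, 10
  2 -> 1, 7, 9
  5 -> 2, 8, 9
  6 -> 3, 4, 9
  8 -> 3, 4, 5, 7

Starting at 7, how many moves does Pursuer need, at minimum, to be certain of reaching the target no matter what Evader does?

A0 = {3}
A1: add {6} — 6 (Pursuer) has 6→3.
A2: add {7} — 7 (Pursuer) has 7→6.
A3 = A2; e.g. 1 (Evader) can still go to 10. Fixed point.
7 enters the attractor at level 2, so Pursuer can force the target in 2 moves from there.

2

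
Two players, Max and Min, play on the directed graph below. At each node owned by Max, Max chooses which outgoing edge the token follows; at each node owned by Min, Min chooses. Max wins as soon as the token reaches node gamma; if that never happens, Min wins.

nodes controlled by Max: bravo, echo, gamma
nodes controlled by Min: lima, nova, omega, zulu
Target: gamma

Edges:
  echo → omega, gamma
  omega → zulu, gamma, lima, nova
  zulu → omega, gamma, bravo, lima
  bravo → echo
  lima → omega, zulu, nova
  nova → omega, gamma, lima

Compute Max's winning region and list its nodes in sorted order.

A0 = {gamma}
A1: add {echo} — echo (Max) has echo→gamma.
A2: add {bravo} — bravo (Max) has bravo→echo.
A3 = A2; e.g. omega (Min) can still go to zulu. Fixed point.
Max's winning region = {bravo, echo, gamma}.

bravo, echo, gamma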